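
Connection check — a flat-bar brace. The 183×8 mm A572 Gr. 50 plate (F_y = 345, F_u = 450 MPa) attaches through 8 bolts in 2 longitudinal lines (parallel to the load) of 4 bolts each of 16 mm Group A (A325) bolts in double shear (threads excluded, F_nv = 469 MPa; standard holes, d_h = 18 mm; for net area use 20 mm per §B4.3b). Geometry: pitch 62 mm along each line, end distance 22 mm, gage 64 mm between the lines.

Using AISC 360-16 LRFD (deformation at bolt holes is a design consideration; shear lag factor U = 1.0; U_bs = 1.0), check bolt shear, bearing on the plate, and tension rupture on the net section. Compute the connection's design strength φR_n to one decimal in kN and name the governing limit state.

386.1 kN (net-section rupture governs)

Bolt shear: A_b = π(16)²/4 = 201.06 mm². φR_n = 0.75 × 469 × 201.06 × 8 × 2 = 1131.6 kN.
Bearing (8 mm plate, F_u = 450 MPa): end bolts L_c = 22 − 18/2 = 13, R_n = min(1.2×13×8×450, 2.4×16×8×450) = 56.16 kN/bolt; interior L_c = 62 − 18 = 44, R_n = 138.24 kN/bolt. φR_n = 0.75 × (2×56.16 + 6×138.24) = 706.3 kN.
Tension rupture (net): A_n = (183 − 2×20)×8 = 1144 mm² (U = 1.0, A_e = A_n). φR_n = 0.75 × 450 × 1144 = 386.1 kN.
Governing: min(1131.6, 706.3, 386.1) = 386.1 kN → net-section rupture.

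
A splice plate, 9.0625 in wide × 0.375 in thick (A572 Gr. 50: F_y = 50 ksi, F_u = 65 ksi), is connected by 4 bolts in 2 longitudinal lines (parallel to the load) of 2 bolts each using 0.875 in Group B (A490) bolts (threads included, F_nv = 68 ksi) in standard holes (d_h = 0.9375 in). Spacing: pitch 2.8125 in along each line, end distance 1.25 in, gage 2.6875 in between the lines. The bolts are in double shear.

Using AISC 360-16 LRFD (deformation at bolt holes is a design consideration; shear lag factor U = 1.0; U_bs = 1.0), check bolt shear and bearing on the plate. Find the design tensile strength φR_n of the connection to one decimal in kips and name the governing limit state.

Bolt shear: A_b = π(0.875)²/4 = 0.60132 in². φR_n = 0.75 × 68 × 0.60132 × 4 × 2 = 245.3 kips.
Bearing (0.375 in plate, F_u = 65 ksi): end bolts L_c = 1.25 − 0.9375/2 = 0.78125, R_n = min(1.2×0.78125×0.375×65, 2.4×0.875×0.375×65) = 22.852 kips/bolt; interior L_c = 2.8125 − 0.9375 = 1.875, R_n = 51.188 kips/bolt. φR_n = 0.75 × (2×22.852 + 2×51.188) = 111.1 kips.
Governing: min(245.3, 111.1) = 111.1 kips → bearing.

111.1 kips (bearing governs)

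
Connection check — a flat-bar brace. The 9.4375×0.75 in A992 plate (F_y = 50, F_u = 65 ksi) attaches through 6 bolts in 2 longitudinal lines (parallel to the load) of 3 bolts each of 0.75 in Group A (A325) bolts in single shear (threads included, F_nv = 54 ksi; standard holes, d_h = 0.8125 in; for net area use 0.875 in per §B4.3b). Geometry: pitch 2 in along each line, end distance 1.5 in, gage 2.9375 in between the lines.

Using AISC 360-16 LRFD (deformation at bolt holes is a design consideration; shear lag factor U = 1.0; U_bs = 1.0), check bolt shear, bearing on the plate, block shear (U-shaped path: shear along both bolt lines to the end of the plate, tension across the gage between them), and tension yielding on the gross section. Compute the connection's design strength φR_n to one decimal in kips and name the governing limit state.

107.4 kips (bolt shear governs)

Bolt shear: A_b = π(0.75)²/4 = 0.44179 in². φR_n = 0.75 × 54 × 0.44179 × 6 × 1 = 107.4 kips.
Bearing (0.75 in plate, F_u = 65 ksi): end bolts L_c = 1.5 − 0.8125/2 = 1.09375, R_n = min(1.2×1.09375×0.75×65, 2.4×0.75×0.75×65) = 63.984 kips/bolt; interior L_c = 2 − 0.8125 = 1.1875, R_n = 69.469 kips/bolt. φR_n = 0.75 × (2×63.984 + 4×69.469) = 304.4 kips.
Block shear: shear path 2×[1.5+2×2] = 2×5.5 in, A_gv = 8.25, A_nv = 2×(5.5 − 2.5×0.875)×0.75 = 4.9688 in²; tension across gage: (2.9375 − 1×0.875)×0.75 = 1.5469 in². R_n = min(0.6×65×4.9688, 0.6×50×8.25) + 1.0×65×1.5469 = min(193.78, 247.5) + 100.55 = 294.33 kips. φR_n = 0.75 × 294.33 = 220.7 kips.
Tension yield (gross): A_g = 9.4375×0.75 = 7.0781 in². φR_n = 0.90 × 50 × 7.0781 = 318.5 kips.
Governing: min(107.4, 304.4, 220.7, 318.5) = 107.4 kips → bolt shear.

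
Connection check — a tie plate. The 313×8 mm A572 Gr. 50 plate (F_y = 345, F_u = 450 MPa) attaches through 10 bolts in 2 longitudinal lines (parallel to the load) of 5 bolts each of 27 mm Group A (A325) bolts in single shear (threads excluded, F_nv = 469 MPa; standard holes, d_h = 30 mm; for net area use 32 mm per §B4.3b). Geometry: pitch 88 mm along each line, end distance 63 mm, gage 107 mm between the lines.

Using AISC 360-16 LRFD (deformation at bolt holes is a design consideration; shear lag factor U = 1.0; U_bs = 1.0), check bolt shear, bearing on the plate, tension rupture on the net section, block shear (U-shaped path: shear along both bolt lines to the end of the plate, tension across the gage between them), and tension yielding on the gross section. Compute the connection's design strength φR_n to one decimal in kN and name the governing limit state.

Bolt shear: A_b = π(27)²/4 = 572.56 mm². φR_n = 0.75 × 469 × 572.56 × 10 × 1 = 2014.0 kN.
Bearing (8 mm plate, F_u = 450 MPa): end bolts L_c = 63 − 30/2 = 48, R_n = min(1.2×48×8×450, 2.4×27×8×450) = 207.36 kN/bolt; interior L_c = 88 − 30 = 58, R_n = 233.28 kN/bolt. φR_n = 0.75 × (2×207.36 + 8×233.28) = 1710.7 kN.
Tension rupture (net): A_n = (313 − 2×32)×8 = 1992 mm² (U = 1.0, A_e = A_n). φR_n = 0.75 × 450 × 1992 = 672.3 kN.
Block shear: shear path 2×[63+4×88] = 2×415 mm, A_gv = 6640, A_nv = 2×(415 − 4.5×32)×8 = 4336 mm²; tension across gage: (107 − 1×32)×8 = 600 mm². R_n = min(0.6×450×4336, 0.6×345×6640) + 1.0×450×600 = min(1170.7, 1374.5) + 270 = 1440.7 kN. φR_n = 0.75 × 1440.7 = 1080.5 kN.
Tension yield (gross): A_g = 313×8 = 2504 mm². φR_n = 0.90 × 345 × 2504 = 777.5 kN.
Governing: min(2014.0, 1710.7, 672.3, 1080.5, 777.5) = 672.3 kN → net-section rupture.

672.3 kN (net-section rupture governs)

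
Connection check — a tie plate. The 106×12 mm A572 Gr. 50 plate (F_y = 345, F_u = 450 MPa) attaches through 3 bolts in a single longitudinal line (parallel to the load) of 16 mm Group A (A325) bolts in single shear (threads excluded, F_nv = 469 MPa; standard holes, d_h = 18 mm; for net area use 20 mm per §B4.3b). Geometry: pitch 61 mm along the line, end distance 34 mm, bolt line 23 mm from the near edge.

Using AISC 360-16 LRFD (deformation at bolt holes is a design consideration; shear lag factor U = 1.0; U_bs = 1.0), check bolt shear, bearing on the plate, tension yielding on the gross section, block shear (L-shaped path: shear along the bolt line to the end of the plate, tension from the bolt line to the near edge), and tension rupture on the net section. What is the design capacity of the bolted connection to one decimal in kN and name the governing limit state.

Bolt shear: A_b = π(16)²/4 = 201.06 mm². φR_n = 0.75 × 469 × 201.06 × 3 × 1 = 212.2 kN.
Bearing (12 mm plate, F_u = 450 MPa): end bolts L_c = 34 − 18/2 = 25, R_n = min(1.2×25×12×450, 2.4×16×12×450) = 162 kN/bolt; interior L_c = 61 − 18 = 43, R_n = 207.36 kN/bolt. φR_n = 0.75 × (1×162 + 2×207.36) = 432.5 kN.
Tension yield (gross): A_g = 106×12 = 1272 mm². φR_n = 0.90 × 345 × 1272 = 395.0 kN.
Block shear: shear path 1×[34+2×61] = 1×156 mm, A_gv = 1872, A_nv = 1×(156 − 2.5×20)×12 = 1272 mm²; tension to near edge: (23 − 0.5×20)×12 = 156 mm². R_n = min(0.6×450×1272, 0.6×345×1872) + 1.0×450×156 = min(343.44, 387.5) + 70.2 = 413.64 kN. φR_n = 0.75 × 413.64 = 310.2 kN.
Tension rupture (net): A_n = (106 − 1×20)×12 = 1032 mm² (U = 1.0, A_e = A_n). φR_n = 0.75 × 450 × 1032 = 348.3 kN.
Governing: min(212.2, 432.5, 395.0, 310.2, 348.3) = 212.2 kN → bolt shear.

212.2 kN (bolt shear governs)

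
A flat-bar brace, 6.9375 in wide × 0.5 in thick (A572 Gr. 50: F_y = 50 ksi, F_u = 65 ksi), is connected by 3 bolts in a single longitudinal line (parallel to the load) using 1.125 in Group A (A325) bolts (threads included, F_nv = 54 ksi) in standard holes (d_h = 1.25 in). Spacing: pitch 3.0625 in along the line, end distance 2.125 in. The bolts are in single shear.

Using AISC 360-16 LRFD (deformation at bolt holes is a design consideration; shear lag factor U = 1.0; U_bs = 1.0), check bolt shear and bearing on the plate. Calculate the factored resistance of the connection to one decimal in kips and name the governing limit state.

Bolt shear: A_b = π(1.125)²/4 = 0.99402 in². φR_n = 0.75 × 54 × 0.99402 × 3 × 1 = 120.8 kips.
Bearing (0.5 in plate, F_u = 65 ksi): end bolts L_c = 2.125 − 1.25/2 = 1.5, R_n = min(1.2×1.5×0.5×65, 2.4×1.125×0.5×65) = 58.5 kips/bolt; interior L_c = 3.0625 − 1.25 = 1.8125, R_n = 70.688 kips/bolt. φR_n = 0.75 × (1×58.5 + 2×70.688) = 149.9 kips.
Governing: min(120.8, 149.9) = 120.8 kips → bolt shear.

120.8 kips (bolt shear governs)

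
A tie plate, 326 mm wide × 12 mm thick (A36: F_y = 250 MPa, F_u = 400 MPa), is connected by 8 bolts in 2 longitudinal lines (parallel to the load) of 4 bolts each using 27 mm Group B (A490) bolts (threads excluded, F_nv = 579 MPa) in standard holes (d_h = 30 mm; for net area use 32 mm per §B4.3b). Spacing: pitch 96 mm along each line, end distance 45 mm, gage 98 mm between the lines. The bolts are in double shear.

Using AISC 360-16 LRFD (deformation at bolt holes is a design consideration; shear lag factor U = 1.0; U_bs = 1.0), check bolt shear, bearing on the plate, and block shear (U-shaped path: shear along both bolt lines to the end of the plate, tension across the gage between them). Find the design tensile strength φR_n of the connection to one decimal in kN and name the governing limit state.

Bolt shear: A_b = π(27)²/4 = 572.56 mm². φR_n = 0.75 × 579 × 572.56 × 8 × 2 = 3978.1 kN.
Bearing (12 mm plate, F_u = 400 MPa): end bolts L_c = 45 − 30/2 = 30, R_n = min(1.2×30×12×400, 2.4×27×12×400) = 172.8 kN/bolt; interior L_c = 96 − 30 = 66, R_n = 311.04 kN/bolt. φR_n = 0.75 × (2×172.8 + 6×311.04) = 1658.9 kN.
Block shear: shear path 2×[45+3×96] = 2×333 mm, A_gv = 7992, A_nv = 2×(333 − 3.5×32)×12 = 5304 mm²; tension across gage: (98 − 1×32)×12 = 792 mm². R_n = min(0.6×400×5304, 0.6×250×7992) + 1.0×400×792 = min(1273, 1198.8) + 316.8 = 1515.6 kN. φR_n = 0.75 × 1515.6 = 1136.7 kN.
Governing: min(3978.1, 1658.9, 1136.7) = 1136.7 kN → block shear.

1136.7 kN (block shear governs)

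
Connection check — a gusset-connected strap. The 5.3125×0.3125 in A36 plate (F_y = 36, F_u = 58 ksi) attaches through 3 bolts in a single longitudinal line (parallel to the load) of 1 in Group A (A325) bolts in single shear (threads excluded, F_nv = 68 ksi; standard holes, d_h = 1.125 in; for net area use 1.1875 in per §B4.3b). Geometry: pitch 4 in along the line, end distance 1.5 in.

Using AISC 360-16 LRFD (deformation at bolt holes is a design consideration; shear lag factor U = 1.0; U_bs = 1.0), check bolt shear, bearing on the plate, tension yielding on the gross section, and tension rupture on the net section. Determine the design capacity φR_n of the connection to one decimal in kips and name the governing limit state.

Bolt shear: A_b = π(1)²/4 = 0.7854 in². φR_n = 0.75 × 68 × 0.7854 × 3 × 1 = 120.2 kips.
Bearing (0.3125 in plate, F_u = 58 ksi): end bolts L_c = 1.5 − 1.125/2 = 0.9375, R_n = min(1.2×0.9375×0.3125×58, 2.4×1×0.3125×58) = 20.391 kips/bolt; interior L_c = 4 − 1.125 = 2.875, R_n = 43.5 kips/bolt. φR_n = 0.75 × (1×20.391 + 2×43.5) = 80.5 kips.
Tension yield (gross): A_g = 5.3125×0.3125 = 1.6602 in². φR_n = 0.90 × 36 × 1.6602 = 53.8 kips.
Tension rupture (net): A_n = (5.3125 − 1×1.1875)×0.3125 = 1.2891 in² (U = 1.0, A_e = A_n). φR_n = 0.75 × 58 × 1.2891 = 56.1 kips.
Governing: min(120.2, 80.5, 53.8, 56.1) = 53.8 kips → gross-section yield.

53.8 kips (gross-section yield governs)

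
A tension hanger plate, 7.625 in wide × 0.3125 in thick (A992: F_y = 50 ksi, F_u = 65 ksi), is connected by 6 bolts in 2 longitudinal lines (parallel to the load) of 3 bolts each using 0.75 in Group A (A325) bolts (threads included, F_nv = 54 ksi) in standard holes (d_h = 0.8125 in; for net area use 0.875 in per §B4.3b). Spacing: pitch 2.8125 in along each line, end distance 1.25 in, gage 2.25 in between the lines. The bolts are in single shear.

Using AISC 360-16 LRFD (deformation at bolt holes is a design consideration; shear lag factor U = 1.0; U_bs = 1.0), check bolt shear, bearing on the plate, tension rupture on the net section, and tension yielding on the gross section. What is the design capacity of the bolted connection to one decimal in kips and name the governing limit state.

89.5 kips (net-section rupture governs)

Bolt shear: A_b = π(0.75)²/4 = 0.44179 in². φR_n = 0.75 × 54 × 0.44179 × 6 × 1 = 107.4 kips.
Bearing (0.3125 in plate, F_u = 65 ksi): end bolts L_c = 1.25 − 0.8125/2 = 0.84375, R_n = min(1.2×0.84375×0.3125×65, 2.4×0.75×0.3125×65) = 20.566 kips/bolt; interior L_c = 2.8125 − 0.8125 = 2, R_n = 36.563 kips/bolt. φR_n = 0.75 × (2×20.566 + 4×36.563) = 140.5 kips.
Tension rupture (net): A_n = (7.625 − 2×0.875)×0.3125 = 1.8359 in² (U = 1.0, A_e = A_n). φR_n = 0.75 × 65 × 1.8359 = 89.5 kips.
Tension yield (gross): A_g = 7.625×0.3125 = 2.3828 in². φR_n = 0.90 × 50 × 2.3828 = 107.2 kips.
Governing: min(107.4, 140.5, 89.5, 107.2) = 89.5 kips → net-section rupture.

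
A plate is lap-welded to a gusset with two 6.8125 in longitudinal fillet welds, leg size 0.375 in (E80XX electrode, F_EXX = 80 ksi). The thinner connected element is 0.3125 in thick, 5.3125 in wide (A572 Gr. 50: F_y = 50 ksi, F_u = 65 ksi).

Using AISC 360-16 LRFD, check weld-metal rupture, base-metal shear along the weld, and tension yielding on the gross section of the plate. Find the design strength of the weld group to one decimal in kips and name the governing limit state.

74.7 kips (gross-section yield governs)

Weld metal: throat = 0.707×0.375 = 0.26513 in, L = 2×6.8125 = 13.625 in. φR_n = 0.75 × 0.6 × 80 × 0.26513 × 13.625 = 130.0 kips.
Base metal shear (0.3125 in plate): yield φR_n = 1.0×0.6×50×0.3125×13.625 = 127.7 kips; rupture φR_n = 0.75×0.6×65×0.3125×13.625 = 124.5 kips; take 124.5 kips (rupture).
Tension yield (gross): A_g = 5.3125×0.3125 = 1.6602 in². φR_n = 0.90 × 50 × 1.6602 = 74.7 kips.
Governing: min(130.0, 124.5, 74.7) = 74.7 kips → gross-section yield.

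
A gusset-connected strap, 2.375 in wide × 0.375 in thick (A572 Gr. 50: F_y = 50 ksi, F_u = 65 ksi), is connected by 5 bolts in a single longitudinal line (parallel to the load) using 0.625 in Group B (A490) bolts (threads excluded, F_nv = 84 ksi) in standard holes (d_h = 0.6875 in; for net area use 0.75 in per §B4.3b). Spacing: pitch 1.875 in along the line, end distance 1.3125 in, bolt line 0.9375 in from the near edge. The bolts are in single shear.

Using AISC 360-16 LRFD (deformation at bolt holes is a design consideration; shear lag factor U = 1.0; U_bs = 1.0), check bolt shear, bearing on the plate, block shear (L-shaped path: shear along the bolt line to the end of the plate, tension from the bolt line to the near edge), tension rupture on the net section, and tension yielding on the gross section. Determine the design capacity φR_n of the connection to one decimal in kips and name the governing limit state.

29.7 kips (net-section rupture governs)

Bolt shear: A_b = π(0.625)²/4 = 0.3068 in². φR_n = 0.75 × 84 × 0.3068 × 5 × 1 = 96.6 kips.
Bearing (0.375 in plate, F_u = 65 ksi): end bolts L_c = 1.3125 − 0.6875/2 = 0.96875, R_n = min(1.2×0.96875×0.375×65, 2.4×0.625×0.375×65) = 28.336 kips/bolt; interior L_c = 1.875 − 0.6875 = 1.1875, R_n = 34.734 kips/bolt. φR_n = 0.75 × (1×28.336 + 4×34.734) = 125.5 kips.
Block shear: shear path 1×[1.3125+4×1.875] = 1×8.8125 in, A_gv = 3.3047, A_nv = 1×(8.8125 − 4.5×0.75)×0.375 = 2.0391 in²; tension to near edge: (0.9375 − 0.5×0.75)×0.375 = 0.21094 in². R_n = min(0.6×65×2.0391, 0.6×50×3.3047) + 1.0×65×0.21094 = min(79.525, 99.141) + 13.711 = 93.236 kips. φR_n = 0.75 × 93.236 = 69.9 kips.
Tension rupture (net): A_n = (2.375 − 1×0.75)×0.375 = 0.60938 in² (U = 1.0, A_e = A_n). φR_n = 0.75 × 65 × 0.60938 = 29.7 kips.
Tension yield (gross): A_g = 2.375×0.375 = 0.89063 in². φR_n = 0.90 × 50 × 0.89063 = 40.1 kips.
Governing: min(96.6, 125.5, 69.9, 29.7, 40.1) = 29.7 kips → net-section rupture.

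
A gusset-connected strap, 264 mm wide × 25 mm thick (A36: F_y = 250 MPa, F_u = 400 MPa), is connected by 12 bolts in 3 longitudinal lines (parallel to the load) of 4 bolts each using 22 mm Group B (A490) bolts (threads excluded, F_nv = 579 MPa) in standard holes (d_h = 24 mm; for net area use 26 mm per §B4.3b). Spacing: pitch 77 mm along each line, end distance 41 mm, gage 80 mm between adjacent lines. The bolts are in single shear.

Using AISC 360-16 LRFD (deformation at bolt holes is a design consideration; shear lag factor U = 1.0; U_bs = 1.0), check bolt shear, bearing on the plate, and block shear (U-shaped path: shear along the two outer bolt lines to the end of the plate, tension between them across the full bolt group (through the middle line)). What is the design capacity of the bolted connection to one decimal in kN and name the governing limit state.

1980.9 kN (bolt shear governs)

Bolt shear: A_b = π(22)²/4 = 380.13 mm². φR_n = 0.75 × 579 × 380.13 × 12 × 1 = 1980.9 kN.
Bearing (25 mm plate, F_u = 400 MPa): end bolts L_c = 41 − 24/2 = 29, R_n = min(1.2×29×25×400, 2.4×22×25×400) = 348 kN/bolt; interior L_c = 77 − 24 = 53, R_n = 528 kN/bolt. φR_n = 0.75 × (3×348 + 9×528) = 4347.0 kN.
Block shear: shear path 2×[41+3×77] = 2×272 mm, A_gv = 13600, A_nv = 2×(272 − 3.5×26)×25 = 9050 mm²; tension across gage: (160 − 2×26)×25 = 2700 mm². R_n = min(0.6×400×9050, 0.6×250×13600) + 1.0×400×2700 = min(2172, 2040) + 1080 = 3120 kN. φR_n = 0.75 × 3120 = 2340.0 kN.
Governing: min(1980.9, 4347.0, 2340.0) = 1980.9 kN → bolt shear.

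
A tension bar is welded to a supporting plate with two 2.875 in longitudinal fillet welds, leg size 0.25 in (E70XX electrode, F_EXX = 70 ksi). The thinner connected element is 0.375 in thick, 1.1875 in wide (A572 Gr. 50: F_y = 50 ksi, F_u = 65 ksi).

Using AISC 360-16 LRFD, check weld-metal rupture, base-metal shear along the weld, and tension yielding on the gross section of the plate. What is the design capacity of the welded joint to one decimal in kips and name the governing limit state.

20.0 kips (gross-section yield governs)

Weld metal: throat = 0.707×0.25 = 0.17675 in, L = 2×2.875 = 5.75 in. φR_n = 0.75 × 0.6 × 70 × 0.17675 × 5.75 = 32.0 kips.
Base metal shear (0.375 in plate): yield φR_n = 1.0×0.6×50×0.375×5.75 = 64.7 kips; rupture φR_n = 0.75×0.6×65×0.375×5.75 = 63.1 kips; take 63.1 kips (rupture).
Tension yield (gross): A_g = 1.1875×0.375 = 0.44531 in². φR_n = 0.90 × 50 × 0.44531 = 20.0 kips.
Governing: min(32.0, 63.1, 20.0) = 20.0 kips → gross-section yield.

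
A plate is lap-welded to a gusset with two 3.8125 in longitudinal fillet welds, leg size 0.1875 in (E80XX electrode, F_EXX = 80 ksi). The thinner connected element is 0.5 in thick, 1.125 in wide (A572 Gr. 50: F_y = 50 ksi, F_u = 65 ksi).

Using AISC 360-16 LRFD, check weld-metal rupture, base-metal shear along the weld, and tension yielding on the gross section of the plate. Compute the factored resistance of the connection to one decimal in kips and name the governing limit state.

25.3 kips (gross-section yield governs)

Weld metal: throat = 0.707×0.1875 = 0.13256 in, L = 2×3.8125 = 7.625 in. φR_n = 0.75 × 0.6 × 80 × 0.13256 × 7.625 = 36.4 kips.
Base metal shear (0.5 in plate): yield φR_n = 1.0×0.6×50×0.5×7.625 = 114.4 kips; rupture φR_n = 0.75×0.6×65×0.5×7.625 = 111.5 kips; take 111.5 kips (rupture).
Tension yield (gross): A_g = 1.125×0.5 = 0.5625 in². φR_n = 0.90 × 50 × 0.5625 = 25.3 kips.
Governing: min(36.4, 111.5, 25.3) = 25.3 kips → gross-section yield.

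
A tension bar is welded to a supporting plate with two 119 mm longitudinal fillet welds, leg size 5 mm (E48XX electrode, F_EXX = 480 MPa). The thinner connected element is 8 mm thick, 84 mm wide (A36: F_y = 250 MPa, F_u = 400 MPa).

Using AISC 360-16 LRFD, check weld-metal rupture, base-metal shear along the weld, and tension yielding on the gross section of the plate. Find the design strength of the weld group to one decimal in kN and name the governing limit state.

151.2 kN (gross-section yield governs)

Weld metal: throat = 0.707×5 = 3.535 mm, L = 2×119 = 238 mm. φR_n = 0.75 × 0.6 × 480 × 3.535 × 238 = 181.7 kN.
Base metal shear (8 mm plate): yield φR_n = 1.0×0.6×250×8×238 = 285.6 kN; rupture φR_n = 0.75×0.6×400×8×238 = 342.7 kN; take 285.6 kN (yield).
Tension yield (gross): A_g = 84×8 = 672 mm². φR_n = 0.90 × 250 × 672 = 151.2 kN.
Governing: min(181.7, 285.6, 151.2) = 151.2 kN → gross-section yield.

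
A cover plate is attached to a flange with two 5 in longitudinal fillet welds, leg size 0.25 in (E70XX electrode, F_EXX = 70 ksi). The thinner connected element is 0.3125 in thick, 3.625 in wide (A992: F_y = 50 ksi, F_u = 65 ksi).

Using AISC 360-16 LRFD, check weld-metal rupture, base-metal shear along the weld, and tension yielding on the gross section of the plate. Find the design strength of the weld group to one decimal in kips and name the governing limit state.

Weld metal: throat = 0.707×0.25 = 0.17675 in, L = 2×5 = 10 in. φR_n = 0.75 × 0.6 × 70 × 0.17675 × 10 = 55.7 kips.
Base metal shear (0.3125 in plate): yield φR_n = 1.0×0.6×50×0.3125×10 = 93.8 kips; rupture φR_n = 0.75×0.6×65×0.3125×10 = 91.4 kips; take 91.4 kips (rupture).
Tension yield (gross): A_g = 3.625×0.3125 = 1.1328 in². φR_n = 0.90 × 50 × 1.1328 = 51.0 kips.
Governing: min(55.7, 91.4, 51.0) = 51.0 kips → gross-section yield.

51.0 kips (gross-section yield governs)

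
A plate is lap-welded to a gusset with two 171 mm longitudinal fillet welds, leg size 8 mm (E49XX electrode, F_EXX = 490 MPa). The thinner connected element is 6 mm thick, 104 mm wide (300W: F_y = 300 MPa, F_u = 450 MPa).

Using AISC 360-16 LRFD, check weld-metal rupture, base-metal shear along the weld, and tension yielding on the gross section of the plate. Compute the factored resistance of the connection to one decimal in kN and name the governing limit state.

Weld metal: throat = 0.707×8 = 5.656 mm, L = 2×171 = 342 mm. φR_n = 0.75 × 0.6 × 490 × 5.656 × 342 = 426.5 kN.
Base metal shear (6 mm plate): yield φR_n = 1.0×0.6×300×6×342 = 369.4 kN; rupture φR_n = 0.75×0.6×450×6×342 = 415.5 kN; take 369.4 kN (yield).
Tension yield (gross): A_g = 104×6 = 624 mm². φR_n = 0.90 × 300 × 624 = 168.5 kN.
Governing: min(426.5, 369.4, 168.5) = 168.5 kN → gross-section yield.

168.5 kN (gross-section yield governs)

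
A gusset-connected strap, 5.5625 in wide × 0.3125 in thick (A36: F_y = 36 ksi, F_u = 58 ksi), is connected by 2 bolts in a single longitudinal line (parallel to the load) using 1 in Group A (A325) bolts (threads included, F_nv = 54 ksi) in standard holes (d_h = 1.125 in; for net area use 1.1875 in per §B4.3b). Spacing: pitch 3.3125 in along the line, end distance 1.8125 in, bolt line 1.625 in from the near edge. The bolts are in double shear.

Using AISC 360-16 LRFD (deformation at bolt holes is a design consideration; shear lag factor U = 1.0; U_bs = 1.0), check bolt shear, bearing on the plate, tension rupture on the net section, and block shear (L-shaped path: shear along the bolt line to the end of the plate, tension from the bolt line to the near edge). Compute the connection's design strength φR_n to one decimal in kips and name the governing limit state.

Bolt shear: A_b = π(1)²/4 = 0.7854 in². φR_n = 0.75 × 54 × 0.7854 × 2 × 2 = 127.2 kips.
Bearing (0.3125 in plate, F_u = 58 ksi): end bolts L_c = 1.8125 − 1.125/2 = 1.25, R_n = min(1.2×1.25×0.3125×58, 2.4×1×0.3125×58) = 27.188 kips/bolt; interior L_c = 3.3125 − 1.125 = 2.1875, R_n = 43.5 kips/bolt. φR_n = 0.75 × (1×27.188 + 1×43.5) = 53.0 kips.
Tension rupture (net): A_n = (5.5625 − 1×1.1875)×0.3125 = 1.3672 in² (U = 1.0, A_e = A_n). φR_n = 0.75 × 58 × 1.3672 = 59.5 kips.
Block shear: shear path 1×[1.8125+1×3.3125] = 1×5.125 in, A_gv = 1.6016, A_nv = 1×(5.125 − 1.5×1.1875)×0.3125 = 1.0449 in²; tension to near edge: (1.625 − 0.5×1.1875)×0.3125 = 0.32227 in². R_n = min(0.6×58×1.0449, 0.6×36×1.6016) + 1.0×58×0.32227 = min(36.363, 34.595) + 18.692 = 53.287 kips. φR_n = 0.75 × 53.287 = 40.0 kips.
Governing: min(127.2, 53.0, 59.5, 40.0) = 40.0 kips → block shear.

40.0 kips (block shear governs)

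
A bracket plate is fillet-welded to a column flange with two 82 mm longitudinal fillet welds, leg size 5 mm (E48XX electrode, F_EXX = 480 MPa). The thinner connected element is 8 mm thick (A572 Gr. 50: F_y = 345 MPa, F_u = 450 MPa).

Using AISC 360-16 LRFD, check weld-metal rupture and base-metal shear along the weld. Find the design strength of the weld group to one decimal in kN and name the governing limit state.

Weld metal: throat = 0.707×5 = 3.535 mm, L = 2×82 = 164 mm. φR_n = 0.75 × 0.6 × 480 × 3.535 × 164 = 125.2 kN.
Base metal shear (8 mm plate): yield φR_n = 1.0×0.6×345×8×164 = 271.6 kN; rupture φR_n = 0.75×0.6×450×8×164 = 265.7 kN; take 265.7 kN (rupture).
Governing: min(125.2, 265.7) = 125.2 kN → weld metal.

125.2 kN (weld metal governs)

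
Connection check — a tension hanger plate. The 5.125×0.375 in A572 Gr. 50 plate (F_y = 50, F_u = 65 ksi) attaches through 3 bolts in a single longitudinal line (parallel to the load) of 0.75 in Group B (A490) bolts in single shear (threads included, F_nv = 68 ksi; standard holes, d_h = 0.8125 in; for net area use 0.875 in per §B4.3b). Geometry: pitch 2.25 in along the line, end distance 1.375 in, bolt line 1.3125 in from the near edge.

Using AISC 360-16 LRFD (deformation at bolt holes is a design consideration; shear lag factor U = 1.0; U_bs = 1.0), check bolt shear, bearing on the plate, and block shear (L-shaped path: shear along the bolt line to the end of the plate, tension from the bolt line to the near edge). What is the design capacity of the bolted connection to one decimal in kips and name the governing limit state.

56.4 kips (block shear governs)

Bolt shear: A_b = π(0.75)²/4 = 0.44179 in². φR_n = 0.75 × 68 × 0.44179 × 3 × 1 = 67.6 kips.
Bearing (0.375 in plate, F_u = 65 ksi): end bolts L_c = 1.375 − 0.8125/2 = 0.96875, R_n = min(1.2×0.96875×0.375×65, 2.4×0.75×0.375×65) = 28.336 kips/bolt; interior L_c = 2.25 − 0.8125 = 1.4375, R_n = 42.047 kips/bolt. φR_n = 0.75 × (1×28.336 + 2×42.047) = 84.3 kips.
Block shear: shear path 1×[1.375+2×2.25] = 1×5.875 in, A_gv = 2.2031, A_nv = 1×(5.875 − 2.5×0.875)×0.375 = 1.3828 in²; tension to near edge: (1.3125 − 0.5×0.875)×0.375 = 0.32813 in². R_n = min(0.6×65×1.3828, 0.6×50×2.2031) + 1.0×65×0.32813 = min(53.929, 66.093) + 21.328 = 75.257 kips. φR_n = 0.75 × 75.257 = 56.4 kips.
Governing: min(67.6, 84.3, 56.4) = 56.4 kips → block shear.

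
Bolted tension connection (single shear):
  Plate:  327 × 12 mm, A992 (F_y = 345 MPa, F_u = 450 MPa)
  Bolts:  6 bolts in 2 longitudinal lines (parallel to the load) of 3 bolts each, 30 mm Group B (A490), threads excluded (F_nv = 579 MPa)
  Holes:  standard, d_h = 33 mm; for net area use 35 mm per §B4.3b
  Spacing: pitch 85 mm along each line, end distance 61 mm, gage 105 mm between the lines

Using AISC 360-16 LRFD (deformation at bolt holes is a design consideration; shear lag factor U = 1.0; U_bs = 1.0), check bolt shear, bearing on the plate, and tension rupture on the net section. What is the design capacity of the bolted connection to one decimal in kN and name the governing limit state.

1040.9 kN (net-section rupture governs)

Bolt shear: A_b = π(30)²/4 = 706.86 mm². φR_n = 0.75 × 579 × 706.86 × 6 × 1 = 1841.7 kN.
Bearing (12 mm plate, F_u = 450 MPa): end bolts L_c = 61 − 33/2 = 44.5, R_n = min(1.2×44.5×12×450, 2.4×30×12×450) = 288.36 kN/bolt; interior L_c = 85 − 33 = 52, R_n = 336.96 kN/bolt. φR_n = 0.75 × (2×288.36 + 4×336.96) = 1443.4 kN.
Tension rupture (net): A_n = (327 − 2×35)×12 = 3084 mm² (U = 1.0, A_e = A_n). φR_n = 0.75 × 450 × 3084 = 1040.9 kN.
Governing: min(1841.7, 1443.4, 1040.9) = 1040.9 kN → net-section rupture.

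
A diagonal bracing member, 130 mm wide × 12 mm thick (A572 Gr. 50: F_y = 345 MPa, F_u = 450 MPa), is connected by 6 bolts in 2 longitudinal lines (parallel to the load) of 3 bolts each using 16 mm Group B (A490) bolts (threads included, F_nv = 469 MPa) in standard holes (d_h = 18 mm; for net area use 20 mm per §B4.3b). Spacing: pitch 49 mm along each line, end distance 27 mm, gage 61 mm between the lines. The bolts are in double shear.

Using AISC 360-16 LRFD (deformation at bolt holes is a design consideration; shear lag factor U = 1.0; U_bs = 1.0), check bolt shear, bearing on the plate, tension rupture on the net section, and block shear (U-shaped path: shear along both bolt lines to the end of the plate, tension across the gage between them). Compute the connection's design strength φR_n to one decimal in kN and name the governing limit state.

364.5 kN (net-section rupture governs)

Bolt shear: A_b = π(16)²/4 = 201.06 mm². φR_n = 0.75 × 469 × 201.06 × 6 × 2 = 848.7 kN.
Bearing (12 mm plate, F_u = 450 MPa): end bolts L_c = 27 − 18/2 = 18, R_n = min(1.2×18×12×450, 2.4×16×12×450) = 116.64 kN/bolt; interior L_c = 49 − 18 = 31, R_n = 200.88 kN/bolt. φR_n = 0.75 × (2×116.64 + 4×200.88) = 777.6 kN.
Tension rupture (net): A_n = (130 − 2×20)×12 = 1080 mm² (U = 1.0, A_e = A_n). φR_n = 0.75 × 450 × 1080 = 364.5 kN.
Block shear: shear path 2×[27+2×49] = 2×125 mm, A_gv = 3000, A_nv = 2×(125 − 2.5×20)×12 = 1800 mm²; tension across gage: (61 − 1×20)×12 = 492 mm². R_n = min(0.6×450×1800, 0.6×345×3000) + 1.0×450×492 = min(486, 621) + 221.4 = 707.4 kN. φR_n = 0.75 × 707.4 = 530.6 kN.
Governing: min(848.7, 777.6, 364.5, 530.6) = 364.5 kN → net-section rupture.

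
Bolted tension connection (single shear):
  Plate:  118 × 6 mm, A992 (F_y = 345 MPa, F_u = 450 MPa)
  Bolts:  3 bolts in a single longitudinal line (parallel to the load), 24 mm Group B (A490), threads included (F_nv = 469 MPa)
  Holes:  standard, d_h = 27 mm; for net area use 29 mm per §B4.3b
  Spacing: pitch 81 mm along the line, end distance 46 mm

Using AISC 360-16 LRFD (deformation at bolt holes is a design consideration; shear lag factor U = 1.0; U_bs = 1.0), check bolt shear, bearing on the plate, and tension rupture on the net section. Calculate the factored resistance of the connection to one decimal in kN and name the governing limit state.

180.2 kN (net-section rupture governs)

Bolt shear: A_b = π(24)²/4 = 452.39 mm². φR_n = 0.75 × 469 × 452.39 × 3 × 1 = 477.4 kN.
Bearing (6 mm plate, F_u = 450 MPa): end bolts L_c = 46 − 27/2 = 32.5, R_n = min(1.2×32.5×6×450, 2.4×24×6×450) = 105.3 kN/bolt; interior L_c = 81 − 27 = 54, R_n = 155.52 kN/bolt. φR_n = 0.75 × (1×105.3 + 2×155.52) = 312.3 kN.
Tension rupture (net): A_n = (118 − 1×29)×6 = 534 mm² (U = 1.0, A_e = A_n). φR_n = 0.75 × 450 × 534 = 180.2 kN.
Governing: min(477.4, 312.3, 180.2) = 180.2 kN → net-section rupture.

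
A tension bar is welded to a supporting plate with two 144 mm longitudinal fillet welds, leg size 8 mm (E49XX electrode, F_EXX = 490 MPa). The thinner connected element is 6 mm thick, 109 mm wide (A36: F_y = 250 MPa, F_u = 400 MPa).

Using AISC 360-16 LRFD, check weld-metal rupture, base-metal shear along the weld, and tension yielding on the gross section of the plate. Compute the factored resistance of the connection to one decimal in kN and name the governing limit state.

147.2 kN (gross-section yield governs)

Weld metal: throat = 0.707×8 = 5.656 mm, L = 2×144 = 288 mm. φR_n = 0.75 × 0.6 × 490 × 5.656 × 288 = 359.2 kN.
Base metal shear (6 mm plate): yield φR_n = 1.0×0.6×250×6×288 = 259.2 kN; rupture φR_n = 0.75×0.6×400×6×288 = 311.0 kN; take 259.2 kN (yield).
Tension yield (gross): A_g = 109×6 = 654 mm². φR_n = 0.90 × 250 × 654 = 147.2 kN.
Governing: min(359.2, 259.2, 147.2) = 147.2 kN → gross-section yield.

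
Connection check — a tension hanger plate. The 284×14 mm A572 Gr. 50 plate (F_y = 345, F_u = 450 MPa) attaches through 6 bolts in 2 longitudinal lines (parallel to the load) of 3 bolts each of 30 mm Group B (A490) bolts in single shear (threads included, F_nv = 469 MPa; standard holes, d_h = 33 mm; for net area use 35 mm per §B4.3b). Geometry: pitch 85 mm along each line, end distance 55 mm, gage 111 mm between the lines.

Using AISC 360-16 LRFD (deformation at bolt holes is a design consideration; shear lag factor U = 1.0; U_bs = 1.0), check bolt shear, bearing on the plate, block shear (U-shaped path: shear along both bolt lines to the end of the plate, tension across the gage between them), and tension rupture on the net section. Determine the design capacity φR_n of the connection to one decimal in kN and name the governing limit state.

Bolt shear: A_b = π(30)²/4 = 706.86 mm². φR_n = 0.75 × 469 × 706.86 × 6 × 1 = 1491.8 kN.
Bearing (14 mm plate, F_u = 450 MPa): end bolts L_c = 55 − 33/2 = 38.5, R_n = min(1.2×38.5×14×450, 2.4×30×14×450) = 291.06 kN/bolt; interior L_c = 85 − 33 = 52, R_n = 393.12 kN/bolt. φR_n = 0.75 × (2×291.06 + 4×393.12) = 1616.0 kN.
Block shear: shear path 2×[55+2×85] = 2×225 mm, A_gv = 6300, A_nv = 2×(225 − 2.5×35)×14 = 3850 mm²; tension across gage: (111 − 1×35)×14 = 1064 mm². R_n = min(0.6×450×3850, 0.6×345×6300) + 1.0×450×1064 = min(1039.5, 1304.1) + 478.8 = 1518.3 kN. φR_n = 0.75 × 1518.3 = 1138.7 kN.
Tension rupture (net): A_n = (284 − 2×35)×14 = 2996 mm² (U = 1.0, A_e = A_n). φR_n = 0.75 × 450 × 2996 = 1011.2 kN.
Governing: min(1491.8, 1616.0, 1138.7, 1011.2) = 1011.2 kN → net-section rupture.

1011.2 kN (net-section rupture governs)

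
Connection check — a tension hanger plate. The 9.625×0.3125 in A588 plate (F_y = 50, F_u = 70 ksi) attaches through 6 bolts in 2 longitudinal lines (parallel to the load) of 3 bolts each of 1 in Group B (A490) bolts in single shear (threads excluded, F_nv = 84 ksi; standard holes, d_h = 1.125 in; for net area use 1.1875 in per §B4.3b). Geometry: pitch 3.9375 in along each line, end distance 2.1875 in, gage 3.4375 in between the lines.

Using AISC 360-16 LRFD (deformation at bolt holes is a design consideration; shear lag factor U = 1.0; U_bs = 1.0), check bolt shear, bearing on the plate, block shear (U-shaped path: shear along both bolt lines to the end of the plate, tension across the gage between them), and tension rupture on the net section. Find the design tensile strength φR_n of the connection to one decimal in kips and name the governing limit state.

118.9 kips (net-section rupture governs)

Bolt shear: A_b = π(1)²/4 = 0.7854 in². φR_n = 0.75 × 84 × 0.7854 × 6 × 1 = 296.9 kips.
Bearing (0.3125 in plate, F_u = 70 ksi): end bolts L_c = 2.1875 − 1.125/2 = 1.625, R_n = min(1.2×1.625×0.3125×70, 2.4×1×0.3125×70) = 42.656 kips/bolt; interior L_c = 3.9375 − 1.125 = 2.8125, R_n = 52.5 kips/bolt. φR_n = 0.75 × (2×42.656 + 4×52.5) = 221.5 kips.
Block shear: shear path 2×[2.1875+2×3.9375] = 2×10.0625 in, A_gv = 6.2891, A_nv = 2×(10.0625 − 2.5×1.1875)×0.3125 = 4.4336 in²; tension across gage: (3.4375 − 1×1.1875)×0.3125 = 0.70313 in². R_n = min(0.6×70×4.4336, 0.6×50×6.2891) + 1.0×70×0.70313 = min(186.21, 188.67) + 49.219 = 235.43 kips. φR_n = 0.75 × 235.43 = 176.6 kips.
Tension rupture (net): A_n = (9.625 − 2×1.1875)×0.3125 = 2.2656 in² (U = 1.0, A_e = A_n). φR_n = 0.75 × 70 × 2.2656 = 118.9 kips.
Governing: min(296.9, 221.5, 176.6, 118.9) = 118.9 kips → net-section rupture.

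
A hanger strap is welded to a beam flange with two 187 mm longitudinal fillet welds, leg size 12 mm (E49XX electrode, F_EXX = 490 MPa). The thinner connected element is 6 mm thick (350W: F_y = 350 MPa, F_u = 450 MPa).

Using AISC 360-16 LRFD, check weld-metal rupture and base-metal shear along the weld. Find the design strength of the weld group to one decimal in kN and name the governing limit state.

454.4 kN (base-metal shear governs)

Weld metal: throat = 0.707×12 = 8.484 mm, L = 2×187 = 374 mm. φR_n = 0.75 × 0.6 × 490 × 8.484 × 374 = 699.7 kN.
Base metal shear (6 mm plate): yield φR_n = 1.0×0.6×350×6×374 = 471.2 kN; rupture φR_n = 0.75×0.6×450×6×374 = 454.4 kN; take 454.4 kN (rupture).
Governing: min(699.7, 454.4) = 454.4 kN → base-metal shear.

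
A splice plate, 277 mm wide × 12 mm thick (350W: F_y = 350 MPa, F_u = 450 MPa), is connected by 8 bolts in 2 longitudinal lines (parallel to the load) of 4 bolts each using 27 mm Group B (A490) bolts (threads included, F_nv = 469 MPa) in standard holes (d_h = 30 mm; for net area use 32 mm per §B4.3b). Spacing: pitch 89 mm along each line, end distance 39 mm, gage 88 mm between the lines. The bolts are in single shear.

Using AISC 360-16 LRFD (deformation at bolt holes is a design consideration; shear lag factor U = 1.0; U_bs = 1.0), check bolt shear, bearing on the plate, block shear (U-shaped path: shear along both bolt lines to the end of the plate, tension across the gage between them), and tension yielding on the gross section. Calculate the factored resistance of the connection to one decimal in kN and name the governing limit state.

1047.1 kN (gross-section yield governs)

Bolt shear: A_b = π(27)²/4 = 572.56 mm². φR_n = 0.75 × 469 × 572.56 × 8 × 1 = 1611.2 kN.
Bearing (12 mm plate, F_u = 450 MPa): end bolts L_c = 39 − 30/2 = 24, R_n = min(1.2×24×12×450, 2.4×27×12×450) = 155.52 kN/bolt; interior L_c = 89 − 30 = 59, R_n = 349.92 kN/bolt. φR_n = 0.75 × (2×155.52 + 6×349.92) = 1807.9 kN.
Block shear: shear path 2×[39+3×89] = 2×306 mm, A_gv = 7344, A_nv = 2×(306 − 3.5×32)×12 = 4656 mm²; tension across gage: (88 − 1×32)×12 = 672 mm². R_n = min(0.6×450×4656, 0.6×350×7344) + 1.0×450×672 = min(1257.1, 1542.2) + 302.4 = 1559.5 kN. φR_n = 0.75 × 1559.5 = 1169.6 kN.
Tension yield (gross): A_g = 277×12 = 3324 mm². φR_n = 0.90 × 350 × 3324 = 1047.1 kN.
Governing: min(1611.2, 1807.9, 1169.6, 1047.1) = 1047.1 kN → gross-section yield.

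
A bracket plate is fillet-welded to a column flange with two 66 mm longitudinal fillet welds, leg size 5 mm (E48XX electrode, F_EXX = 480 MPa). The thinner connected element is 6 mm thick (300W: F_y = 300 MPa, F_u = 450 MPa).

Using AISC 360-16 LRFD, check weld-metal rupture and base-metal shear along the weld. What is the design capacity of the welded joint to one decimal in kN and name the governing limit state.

Weld metal: throat = 0.707×5 = 3.535 mm, L = 2×66 = 132 mm. φR_n = 0.75 × 0.6 × 480 × 3.535 × 132 = 100.8 kN.
Base metal shear (6 mm plate): yield φR_n = 1.0×0.6×300×6×132 = 142.6 kN; rupture φR_n = 0.75×0.6×450×6×132 = 160.4 kN; take 142.6 kN (yield).
Governing: min(100.8, 142.6) = 100.8 kN → weld metal.

100.8 kN (weld metal governs)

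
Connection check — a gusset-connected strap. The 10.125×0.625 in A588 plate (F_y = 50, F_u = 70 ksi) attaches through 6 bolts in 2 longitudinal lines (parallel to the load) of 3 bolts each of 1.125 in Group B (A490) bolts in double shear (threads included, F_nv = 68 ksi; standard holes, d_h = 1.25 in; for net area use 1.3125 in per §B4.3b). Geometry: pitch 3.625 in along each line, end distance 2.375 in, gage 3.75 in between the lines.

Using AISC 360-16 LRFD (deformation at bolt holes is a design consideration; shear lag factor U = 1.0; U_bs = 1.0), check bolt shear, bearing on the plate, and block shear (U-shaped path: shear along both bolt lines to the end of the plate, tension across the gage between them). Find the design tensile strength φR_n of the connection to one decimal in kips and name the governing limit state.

329.8 kips (block shear governs)

Bolt shear: A_b = π(1.125)²/4 = 0.99402 in². φR_n = 0.75 × 68 × 0.99402 × 6 × 2 = 608.3 kips.
Bearing (0.625 in plate, F_u = 70 ksi): end bolts L_c = 2.375 − 1.25/2 = 1.75, R_n = min(1.2×1.75×0.625×70, 2.4×1.125×0.625×70) = 91.875 kips/bolt; interior L_c = 3.625 − 1.25 = 2.375, R_n = 118.13 kips/bolt. φR_n = 0.75 × (2×91.875 + 4×118.13) = 492.2 kips.
Block shear: shear path 2×[2.375+2×3.625] = 2×9.625 in, A_gv = 12.031, A_nv = 2×(9.625 − 2.5×1.3125)×0.625 = 7.9297 in²; tension across gage: (3.75 − 1×1.3125)×0.625 = 1.5234 in². R_n = min(0.6×70×7.9297, 0.6×50×12.031) + 1.0×70×1.5234 = min(333.05, 360.93) + 106.64 = 439.69 kips. φR_n = 0.75 × 439.69 = 329.8 kips.
Governing: min(608.3, 492.2, 329.8) = 329.8 kips → block shear.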